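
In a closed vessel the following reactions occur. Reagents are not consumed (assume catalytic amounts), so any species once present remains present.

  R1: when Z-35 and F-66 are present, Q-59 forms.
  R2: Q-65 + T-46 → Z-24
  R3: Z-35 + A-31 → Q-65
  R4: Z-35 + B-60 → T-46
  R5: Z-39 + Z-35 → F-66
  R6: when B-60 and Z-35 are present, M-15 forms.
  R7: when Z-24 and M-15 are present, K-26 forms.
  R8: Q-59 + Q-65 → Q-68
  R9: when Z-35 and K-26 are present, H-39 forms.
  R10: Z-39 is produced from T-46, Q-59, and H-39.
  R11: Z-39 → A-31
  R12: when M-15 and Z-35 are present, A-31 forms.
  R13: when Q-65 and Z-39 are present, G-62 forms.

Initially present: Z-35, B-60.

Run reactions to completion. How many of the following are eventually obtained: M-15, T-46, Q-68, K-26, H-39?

4

B-60 and Z-35 present → M-15 forms (R6).
Z-35 and B-60 present → T-46 forms (R4).
M-15 and Z-35 present → A-31 forms (R12).
Z-35 and A-31 present → Q-65 forms (R3).
Q-65 and T-46 present → Z-24 forms (R2).
Z-24 and M-15 present → K-26 forms (R7).
Z-35 and K-26 present → H-39 forms (R9).
M-15: reached.
T-46: reached.
Q-68 would need Q-59 and Q-65 (R8), but Q-59 never forms.
K-26: reached.
H-39: reached.
Reached: M-15, T-46, K-26, and H-39 — 4 of the 5.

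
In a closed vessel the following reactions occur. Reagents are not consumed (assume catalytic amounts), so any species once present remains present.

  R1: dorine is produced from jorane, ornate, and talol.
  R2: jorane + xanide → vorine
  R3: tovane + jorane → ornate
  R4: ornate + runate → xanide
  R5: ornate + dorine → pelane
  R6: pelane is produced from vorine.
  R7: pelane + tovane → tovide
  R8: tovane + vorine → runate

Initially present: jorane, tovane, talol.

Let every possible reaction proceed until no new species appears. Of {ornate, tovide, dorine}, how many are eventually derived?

tovane and jorane present → ornate forms (R3).
jorane, ornate, and talol present → dorine forms (R1).
ornate and dorine present → pelane forms (R5).
pelane and tovane present → tovide forms (R7).
ornate: reached.
tovide: reached.
dorine: reached.
All 3 are reached.

3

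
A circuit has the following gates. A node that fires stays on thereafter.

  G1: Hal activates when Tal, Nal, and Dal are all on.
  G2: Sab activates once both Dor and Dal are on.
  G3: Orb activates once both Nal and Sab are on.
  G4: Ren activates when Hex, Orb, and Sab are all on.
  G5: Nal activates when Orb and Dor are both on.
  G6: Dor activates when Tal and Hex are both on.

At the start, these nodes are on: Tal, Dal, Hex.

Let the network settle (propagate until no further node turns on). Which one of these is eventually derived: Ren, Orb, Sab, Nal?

G6: Tal and Hex on → Dor on.
G2: Dor and Dal on → Sab on.
Ren would need Hex, Orb, and Sab (G4), but Orb never turns on. Nal would need Orb and Dor (G5), but Orb never turns on. Orb would need Nal and Sab (G3), but Nal never turns on.

Sab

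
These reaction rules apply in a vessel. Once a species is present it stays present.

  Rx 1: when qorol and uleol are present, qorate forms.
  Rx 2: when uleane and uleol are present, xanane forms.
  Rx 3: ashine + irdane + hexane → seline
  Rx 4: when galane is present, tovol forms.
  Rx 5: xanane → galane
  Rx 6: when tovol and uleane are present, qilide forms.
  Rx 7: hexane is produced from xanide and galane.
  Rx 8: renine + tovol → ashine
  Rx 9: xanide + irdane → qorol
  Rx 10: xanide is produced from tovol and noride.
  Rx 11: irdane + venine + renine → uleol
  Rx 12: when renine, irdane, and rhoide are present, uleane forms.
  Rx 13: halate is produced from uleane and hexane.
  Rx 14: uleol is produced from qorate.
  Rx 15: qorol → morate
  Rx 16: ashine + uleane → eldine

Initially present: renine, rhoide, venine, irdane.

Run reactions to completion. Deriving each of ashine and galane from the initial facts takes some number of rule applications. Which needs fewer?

galane

galane: renine, irdane, and rhoide present → uleane forms (Rx 12). irdane, venine, and renine present → uleol forms (Rx 11). uleane and uleol present → xanane forms (Rx 2). xanane present → galane forms (Rx 5). [4 rule applications]
ashine: renine, irdane, and rhoide present → uleane forms (Rx 12). irdane, venine, and renine present → uleol forms (Rx 11). uleane and uleol present → xanane forms (Rx 2). xanane present → galane forms (Rx 5). galane present → tovol forms (Rx 4). renine and tovol present → ashine forms (Rx 8). [6 rule applications]
galane needs fewer.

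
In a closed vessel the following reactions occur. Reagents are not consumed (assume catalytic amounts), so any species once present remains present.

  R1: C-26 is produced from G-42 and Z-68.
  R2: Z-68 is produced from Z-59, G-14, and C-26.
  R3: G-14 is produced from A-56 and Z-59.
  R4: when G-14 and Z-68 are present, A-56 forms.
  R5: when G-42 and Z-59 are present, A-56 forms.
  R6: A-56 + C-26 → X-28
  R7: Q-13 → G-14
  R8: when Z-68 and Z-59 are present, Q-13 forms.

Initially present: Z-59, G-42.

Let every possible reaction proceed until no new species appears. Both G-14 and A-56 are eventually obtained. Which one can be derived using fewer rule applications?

A-56: G-42 and Z-59 present → A-56 forms (R5). [1 rule application]
G-14: G-42 and Z-59 present → A-56 forms (R5). A-56 and Z-59 present → G-14 forms (R3). [2 rule applications]
A-56 needs fewer.

A-56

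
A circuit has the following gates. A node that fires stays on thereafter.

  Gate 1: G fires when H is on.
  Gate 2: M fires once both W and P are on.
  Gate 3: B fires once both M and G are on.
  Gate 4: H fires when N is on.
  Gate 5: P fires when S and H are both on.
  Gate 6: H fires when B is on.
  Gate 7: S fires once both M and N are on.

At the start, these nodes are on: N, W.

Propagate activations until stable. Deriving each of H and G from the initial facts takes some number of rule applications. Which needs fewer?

H: N is on, so H fires (Gate 4). [1 rule application]
G: N is on, so H fires (Gate 4). H is on, so G fires (Gate 1). [2 rule applications]
H needs fewer.

H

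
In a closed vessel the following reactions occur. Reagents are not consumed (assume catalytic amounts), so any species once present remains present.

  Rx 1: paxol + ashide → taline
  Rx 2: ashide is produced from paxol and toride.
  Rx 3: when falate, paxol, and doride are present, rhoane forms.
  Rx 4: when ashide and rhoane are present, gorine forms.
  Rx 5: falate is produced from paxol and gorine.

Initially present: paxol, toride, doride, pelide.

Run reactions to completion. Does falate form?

No

falate would need paxol and gorine (Rx 5), but gorine never forms.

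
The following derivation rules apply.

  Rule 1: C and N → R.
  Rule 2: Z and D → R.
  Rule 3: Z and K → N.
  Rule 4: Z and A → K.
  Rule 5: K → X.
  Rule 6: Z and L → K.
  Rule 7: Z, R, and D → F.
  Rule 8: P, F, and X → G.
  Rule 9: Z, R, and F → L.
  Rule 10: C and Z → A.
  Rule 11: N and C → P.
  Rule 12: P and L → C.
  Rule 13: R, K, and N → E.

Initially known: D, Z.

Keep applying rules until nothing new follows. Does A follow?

A would need C and Z (Rule 10), but C is never established.

No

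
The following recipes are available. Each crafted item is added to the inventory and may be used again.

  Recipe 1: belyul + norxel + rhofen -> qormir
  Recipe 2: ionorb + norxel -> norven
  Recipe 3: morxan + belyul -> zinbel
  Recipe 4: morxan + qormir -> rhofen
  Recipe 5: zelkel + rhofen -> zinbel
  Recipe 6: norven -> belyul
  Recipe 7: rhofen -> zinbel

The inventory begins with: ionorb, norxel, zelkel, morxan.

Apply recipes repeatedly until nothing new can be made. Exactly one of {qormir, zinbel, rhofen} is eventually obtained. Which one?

ionorb + norxel -> norven (Recipe 2).
Using Recipe 6, norven makes belyul.
Using Recipe 3, morxan and belyul make zinbel.
qormir would need belyul, norxel, and rhofen (Recipe 1), but rhofen is never obtained. rhofen would need morxan and qormir (Recipe 4), but qormir is never obtained.

zinbel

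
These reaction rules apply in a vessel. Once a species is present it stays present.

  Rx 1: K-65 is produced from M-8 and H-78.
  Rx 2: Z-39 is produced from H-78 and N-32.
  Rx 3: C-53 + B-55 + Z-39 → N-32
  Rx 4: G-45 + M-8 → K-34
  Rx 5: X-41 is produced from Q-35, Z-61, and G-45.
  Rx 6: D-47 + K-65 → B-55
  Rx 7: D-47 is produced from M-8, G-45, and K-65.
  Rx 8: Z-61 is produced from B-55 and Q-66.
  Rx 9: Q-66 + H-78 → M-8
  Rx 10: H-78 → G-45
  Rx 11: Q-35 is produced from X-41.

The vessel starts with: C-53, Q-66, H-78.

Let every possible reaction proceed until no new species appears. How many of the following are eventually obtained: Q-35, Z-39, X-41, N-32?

0

Q-35 would need X-41 (Rx 11), but X-41 never forms.
Z-39 would need H-78 and N-32 (Rx 2), but N-32 never forms.
X-41 would need Q-35, Z-61, and G-45 (Rx 5), but Q-35 never forms.
N-32 would need C-53, B-55, and Z-39 (Rx 3), but Z-39 never forms.
None of the 4 are reached.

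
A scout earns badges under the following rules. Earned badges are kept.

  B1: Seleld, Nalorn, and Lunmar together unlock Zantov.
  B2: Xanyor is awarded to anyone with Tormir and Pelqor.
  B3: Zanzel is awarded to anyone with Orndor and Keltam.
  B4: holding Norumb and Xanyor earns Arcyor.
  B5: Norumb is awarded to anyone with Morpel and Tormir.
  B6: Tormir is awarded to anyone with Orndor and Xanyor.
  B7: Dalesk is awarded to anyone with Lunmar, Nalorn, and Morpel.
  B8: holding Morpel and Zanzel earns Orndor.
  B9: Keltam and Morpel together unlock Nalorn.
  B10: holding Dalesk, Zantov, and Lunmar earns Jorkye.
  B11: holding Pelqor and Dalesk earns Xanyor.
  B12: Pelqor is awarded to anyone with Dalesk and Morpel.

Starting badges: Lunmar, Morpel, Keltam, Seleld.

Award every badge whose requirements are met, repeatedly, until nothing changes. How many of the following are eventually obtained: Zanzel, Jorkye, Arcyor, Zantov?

2

With Keltam and Morpel, Nalorn is earned (B9).
With Seleld, Nalorn, and Lunmar, Zantov is earned (B1).
With Lunmar, Nalorn, and Morpel, Dalesk is earned (B7).
With Dalesk, Zantov, and Lunmar, Jorkye is earned (B10).
Zanzel would need Orndor and Keltam (B3), but Orndor is never earned.
Jorkye: reached.
Arcyor would need Norumb and Xanyor (B4), but Norumb is never earned.
Zantov: reached.
Reached: Jorkye and Zantov — 2 of the 4.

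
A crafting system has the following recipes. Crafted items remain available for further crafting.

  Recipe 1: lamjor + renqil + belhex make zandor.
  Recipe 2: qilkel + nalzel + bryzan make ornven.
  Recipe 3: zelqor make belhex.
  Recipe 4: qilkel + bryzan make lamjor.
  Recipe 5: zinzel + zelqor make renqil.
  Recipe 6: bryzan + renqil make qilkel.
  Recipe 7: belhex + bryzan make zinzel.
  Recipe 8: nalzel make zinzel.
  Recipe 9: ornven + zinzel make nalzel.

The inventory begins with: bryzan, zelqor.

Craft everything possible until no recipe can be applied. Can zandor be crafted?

zelqor → belhex (Recipe 3).
belhex + bryzan → zinzel (Recipe 7).
Using Recipe 5, zinzel and zelqor make renqil.
bryzan + renqil → qilkel (Recipe 6).
Using Recipe 4, qilkel and bryzan make lamjor.
Using Recipe 1, lamjor, renqil, and belhex make zandor.

Yes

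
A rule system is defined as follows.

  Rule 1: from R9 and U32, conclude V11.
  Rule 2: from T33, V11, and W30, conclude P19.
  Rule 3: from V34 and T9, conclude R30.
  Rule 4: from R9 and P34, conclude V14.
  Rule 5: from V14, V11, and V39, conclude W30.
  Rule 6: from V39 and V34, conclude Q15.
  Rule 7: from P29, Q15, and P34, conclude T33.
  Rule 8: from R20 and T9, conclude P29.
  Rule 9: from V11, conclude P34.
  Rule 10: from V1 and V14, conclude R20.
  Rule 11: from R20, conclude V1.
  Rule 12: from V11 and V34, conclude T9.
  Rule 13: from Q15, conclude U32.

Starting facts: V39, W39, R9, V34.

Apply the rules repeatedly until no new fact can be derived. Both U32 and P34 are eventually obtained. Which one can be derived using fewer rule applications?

U32

U32: From V39 and V34, Rule 6 gives Q15. Q15 holds, so U32 follows (Rule 13). [2 rule applications]
P34: V39 and V34 hold, so Q15 follows (Rule 6). From Q15, Rule 13 gives U32. R9 and U32 hold, so V11 follows (Rule 1). V11 holds, so P34 follows (Rule 9). [4 rule applications]
U32 needs fewer.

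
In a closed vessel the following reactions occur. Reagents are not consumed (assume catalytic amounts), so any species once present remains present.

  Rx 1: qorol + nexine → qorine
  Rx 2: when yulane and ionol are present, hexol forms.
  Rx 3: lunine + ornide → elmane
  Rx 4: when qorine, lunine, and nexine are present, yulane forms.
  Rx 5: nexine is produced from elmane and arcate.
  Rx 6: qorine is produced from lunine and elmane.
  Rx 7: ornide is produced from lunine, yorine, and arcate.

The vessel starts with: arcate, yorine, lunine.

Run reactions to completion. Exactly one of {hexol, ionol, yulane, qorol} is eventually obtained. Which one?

lunine, yorine, and arcate present → ornide forms (Rx 7).
lunine and ornide present → elmane forms (Rx 3).
elmane and arcate present → nexine forms (Rx 5).
lunine and elmane present → qorine forms (Rx 6).
qorine, lunine, and nexine present → yulane forms (Rx 4).
No rule produces qorol, and it is not given. hexol would need yulane and ionol (Rx 2), but ionol never forms. No rule produces ionol, and it is not given.

yulane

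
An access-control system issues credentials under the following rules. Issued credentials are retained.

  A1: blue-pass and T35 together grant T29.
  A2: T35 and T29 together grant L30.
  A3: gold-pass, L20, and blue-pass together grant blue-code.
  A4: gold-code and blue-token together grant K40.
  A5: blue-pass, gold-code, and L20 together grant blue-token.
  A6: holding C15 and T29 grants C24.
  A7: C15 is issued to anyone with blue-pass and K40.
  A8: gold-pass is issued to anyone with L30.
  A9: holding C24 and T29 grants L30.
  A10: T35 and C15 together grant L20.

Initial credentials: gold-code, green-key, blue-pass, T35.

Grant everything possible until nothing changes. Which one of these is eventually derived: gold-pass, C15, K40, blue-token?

gold-pass

Holding blue-pass and T35 grants T29 (A1).
Holding T35 and T29 grants L30 (A2).
Holding L30 grants gold-pass (A8).
K40 would need gold-code and blue-token (A4), but blue-token is never granted. C15 would need blue-pass and K40 (A7), but K40 is never granted. blue-token would need blue-pass, gold-code, and L20 (A5), but L20 is never granted.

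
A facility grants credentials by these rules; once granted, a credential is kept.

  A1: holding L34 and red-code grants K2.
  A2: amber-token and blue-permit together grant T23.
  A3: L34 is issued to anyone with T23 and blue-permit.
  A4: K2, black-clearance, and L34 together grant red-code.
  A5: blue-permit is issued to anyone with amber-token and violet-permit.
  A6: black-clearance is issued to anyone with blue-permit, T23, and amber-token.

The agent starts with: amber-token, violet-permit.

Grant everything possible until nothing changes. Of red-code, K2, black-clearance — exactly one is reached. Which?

black-clearance

Holding amber-token and violet-permit grants blue-permit (A5).
Holding amber-token and blue-permit grants T23 (A2).
Holding blue-permit, T23, and amber-token grants black-clearance (A6).
K2 would need L34 and red-code (A1), but red-code is never granted. red-code would need K2, black-clearance, and L34 (A4), but K2 is never granted.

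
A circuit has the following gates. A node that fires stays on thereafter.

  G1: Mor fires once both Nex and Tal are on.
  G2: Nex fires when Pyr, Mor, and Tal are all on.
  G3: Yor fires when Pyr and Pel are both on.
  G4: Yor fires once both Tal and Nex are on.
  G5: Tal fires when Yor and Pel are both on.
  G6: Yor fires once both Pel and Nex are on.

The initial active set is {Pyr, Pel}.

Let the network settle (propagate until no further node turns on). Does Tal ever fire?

Yes

G3: Pyr and Pel on → Yor on.
Yor and Pel are on, so Tal fires (G5).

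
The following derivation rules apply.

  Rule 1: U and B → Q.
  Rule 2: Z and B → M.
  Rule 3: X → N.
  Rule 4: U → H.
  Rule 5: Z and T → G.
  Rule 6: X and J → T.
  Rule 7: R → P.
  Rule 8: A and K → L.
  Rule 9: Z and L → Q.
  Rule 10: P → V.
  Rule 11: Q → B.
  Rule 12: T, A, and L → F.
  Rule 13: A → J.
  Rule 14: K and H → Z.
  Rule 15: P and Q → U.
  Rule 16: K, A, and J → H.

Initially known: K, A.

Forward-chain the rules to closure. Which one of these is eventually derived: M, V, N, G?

From A and K, Rule 8 gives L.
From A, Rule 13 gives J.
K, A, and J hold, so H follows (Rule 16).
From K and H, Rule 14 gives Z.
From Z and L, Rule 9 gives Q.
Q holds, so B follows (Rule 11).
Z and B hold, so M follows (Rule 2).
N would need X (Rule 3), but X is never established. V would need P (Rule 10), but P is never established. G would need Z and T (Rule 5), but T is never established.

M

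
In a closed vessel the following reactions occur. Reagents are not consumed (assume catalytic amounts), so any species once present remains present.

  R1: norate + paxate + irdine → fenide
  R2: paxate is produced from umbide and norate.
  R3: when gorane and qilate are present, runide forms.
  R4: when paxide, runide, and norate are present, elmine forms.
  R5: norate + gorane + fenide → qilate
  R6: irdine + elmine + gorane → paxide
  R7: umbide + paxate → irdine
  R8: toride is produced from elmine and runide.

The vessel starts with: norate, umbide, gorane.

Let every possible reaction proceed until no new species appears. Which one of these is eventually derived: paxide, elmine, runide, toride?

umbide and norate present → paxate forms (R2).
umbide and paxate present → irdine forms (R7).
norate, paxate, and irdine present → fenide forms (R1).
norate, gorane, and fenide present → qilate forms (R5).
gorane and qilate present → runide forms (R3).
elmine would need paxide, runide, and norate (R4), but paxide never forms. toride would need elmine and runide (R8), but elmine never forms. paxide would need irdine, elmine, and gorane (R6), but elmine never forms.

runide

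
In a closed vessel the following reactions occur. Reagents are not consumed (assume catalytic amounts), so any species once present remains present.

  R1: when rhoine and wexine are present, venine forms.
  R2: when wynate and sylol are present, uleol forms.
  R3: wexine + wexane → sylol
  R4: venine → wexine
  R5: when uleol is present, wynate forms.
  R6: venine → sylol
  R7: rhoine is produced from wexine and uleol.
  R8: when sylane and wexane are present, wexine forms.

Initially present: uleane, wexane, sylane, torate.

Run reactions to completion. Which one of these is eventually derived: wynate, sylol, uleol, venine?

sylol

sylane and wexane present → wexine forms (R8).
wexine and wexane present → sylol forms (R3).
venine would need rhoine and wexine (R1), but rhoine never forms. wynate would need uleol (R5), but uleol never forms. uleol would need wynate and sylol (R2), but wynate never forms.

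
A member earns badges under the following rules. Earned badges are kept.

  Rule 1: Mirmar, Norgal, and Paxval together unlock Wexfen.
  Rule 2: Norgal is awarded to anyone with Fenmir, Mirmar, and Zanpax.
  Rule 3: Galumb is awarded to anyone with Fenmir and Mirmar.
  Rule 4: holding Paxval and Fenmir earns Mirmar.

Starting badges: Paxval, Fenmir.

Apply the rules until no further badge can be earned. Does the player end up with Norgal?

No

Norgal would need Fenmir, Mirmar, and Zanpax (Rule 2), but Zanpax is never earned.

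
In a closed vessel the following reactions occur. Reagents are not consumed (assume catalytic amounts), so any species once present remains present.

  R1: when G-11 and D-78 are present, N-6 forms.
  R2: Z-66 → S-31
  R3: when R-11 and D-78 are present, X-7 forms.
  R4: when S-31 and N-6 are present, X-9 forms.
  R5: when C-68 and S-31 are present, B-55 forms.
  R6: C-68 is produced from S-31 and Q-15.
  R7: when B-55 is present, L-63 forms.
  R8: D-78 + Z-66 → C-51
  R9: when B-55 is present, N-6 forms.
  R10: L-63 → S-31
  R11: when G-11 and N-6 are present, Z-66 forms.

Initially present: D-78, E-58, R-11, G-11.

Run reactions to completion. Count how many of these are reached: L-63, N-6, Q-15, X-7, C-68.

2

R-11 and D-78 present → X-7 forms (R3).
G-11 and D-78 present → N-6 forms (R1).
L-63 would need B-55 (R7), but B-55 never forms.
N-6: reached.
No rule produces Q-15, and it is not given.
X-7: reached.
C-68 would need S-31 and Q-15 (R6), but Q-15 never forms.
Reached: N-6 and X-7 — 2 of the 5.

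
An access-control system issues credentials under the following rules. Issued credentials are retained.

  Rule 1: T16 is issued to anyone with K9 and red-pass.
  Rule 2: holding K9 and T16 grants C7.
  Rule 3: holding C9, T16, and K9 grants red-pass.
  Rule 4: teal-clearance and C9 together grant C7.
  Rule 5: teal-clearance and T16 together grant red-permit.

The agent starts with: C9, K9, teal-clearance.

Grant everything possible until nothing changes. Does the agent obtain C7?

Holding teal-clearance and C9 grants C7 (Rule 4).

Yes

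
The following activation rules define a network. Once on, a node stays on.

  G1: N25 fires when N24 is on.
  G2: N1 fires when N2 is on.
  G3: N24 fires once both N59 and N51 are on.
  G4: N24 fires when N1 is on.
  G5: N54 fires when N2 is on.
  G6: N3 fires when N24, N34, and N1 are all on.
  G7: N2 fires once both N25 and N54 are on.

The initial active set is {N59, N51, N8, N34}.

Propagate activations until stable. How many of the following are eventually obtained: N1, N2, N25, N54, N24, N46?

2

N59 and N51 are on, so N24 fires (G3).
G1: N24 on → N25 on.
N1 would need N2 (G2), but N2 never turns on.
N2 would need N25 and N54 (G7), but N54 never turns on.
N25: reached.
N54 would need N2 (G5), but N2 never turns on.
N24: reached.
No rule produces N46, and it is not given.
Reached: N25 and N24 — 2 of the 6.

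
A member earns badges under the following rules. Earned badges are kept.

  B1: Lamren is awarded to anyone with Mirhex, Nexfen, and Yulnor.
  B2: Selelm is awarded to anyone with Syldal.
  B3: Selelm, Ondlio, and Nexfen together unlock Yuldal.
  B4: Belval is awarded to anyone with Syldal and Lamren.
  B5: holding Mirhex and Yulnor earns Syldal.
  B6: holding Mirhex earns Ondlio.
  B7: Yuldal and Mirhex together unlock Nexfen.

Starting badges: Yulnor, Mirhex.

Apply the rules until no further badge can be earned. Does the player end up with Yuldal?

Yuldal would need Selelm, Ondlio, and Nexfen (B3), but Nexfen is never earned.

No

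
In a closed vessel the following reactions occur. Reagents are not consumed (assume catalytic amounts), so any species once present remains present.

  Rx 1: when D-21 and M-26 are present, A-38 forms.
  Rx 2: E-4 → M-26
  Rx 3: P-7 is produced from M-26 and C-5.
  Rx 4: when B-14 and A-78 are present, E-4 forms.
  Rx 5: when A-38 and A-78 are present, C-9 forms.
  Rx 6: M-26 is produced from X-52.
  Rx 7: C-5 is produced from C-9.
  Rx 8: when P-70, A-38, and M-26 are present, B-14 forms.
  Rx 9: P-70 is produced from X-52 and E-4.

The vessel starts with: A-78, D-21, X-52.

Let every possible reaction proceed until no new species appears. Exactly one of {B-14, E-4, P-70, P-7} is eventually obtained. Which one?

P-7

X-52 present → M-26 forms (Rx 6).
D-21 and M-26 present → A-38 forms (Rx 1).
A-38 and A-78 present → C-9 forms (Rx 5).
C-9 present → C-5 forms (Rx 7).
M-26 and C-5 present → P-7 forms (Rx 3).
P-70 would need X-52 and E-4 (Rx 9), but E-4 never forms. E-4 would need B-14 and A-78 (Rx 4), but B-14 never forms. B-14 would need P-70, A-38, and M-26 (Rx 8), but P-70 never forms.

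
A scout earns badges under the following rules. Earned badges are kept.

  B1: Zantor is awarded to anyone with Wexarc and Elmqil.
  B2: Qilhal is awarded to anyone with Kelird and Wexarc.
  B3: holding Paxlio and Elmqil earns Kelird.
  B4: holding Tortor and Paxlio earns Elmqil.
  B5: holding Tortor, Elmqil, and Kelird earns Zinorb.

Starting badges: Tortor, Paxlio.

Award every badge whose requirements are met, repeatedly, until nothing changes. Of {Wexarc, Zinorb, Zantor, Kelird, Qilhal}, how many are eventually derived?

With Tortor and Paxlio, Elmqil is earned (B4).
With Paxlio and Elmqil, Kelird is earned (B3).
With Tortor, Elmqil, and Kelird, Zinorb is earned (B5).
No rule produces Wexarc, and it is not given.
Zinorb: reached.
Zantor would need Wexarc and Elmqil (B1), but Wexarc is never earned.
Kelird: reached.
Qilhal would need Kelird and Wexarc (B2), but Wexarc is never earned.
Reached: Zinorb and Kelird — 2 of the 5.

2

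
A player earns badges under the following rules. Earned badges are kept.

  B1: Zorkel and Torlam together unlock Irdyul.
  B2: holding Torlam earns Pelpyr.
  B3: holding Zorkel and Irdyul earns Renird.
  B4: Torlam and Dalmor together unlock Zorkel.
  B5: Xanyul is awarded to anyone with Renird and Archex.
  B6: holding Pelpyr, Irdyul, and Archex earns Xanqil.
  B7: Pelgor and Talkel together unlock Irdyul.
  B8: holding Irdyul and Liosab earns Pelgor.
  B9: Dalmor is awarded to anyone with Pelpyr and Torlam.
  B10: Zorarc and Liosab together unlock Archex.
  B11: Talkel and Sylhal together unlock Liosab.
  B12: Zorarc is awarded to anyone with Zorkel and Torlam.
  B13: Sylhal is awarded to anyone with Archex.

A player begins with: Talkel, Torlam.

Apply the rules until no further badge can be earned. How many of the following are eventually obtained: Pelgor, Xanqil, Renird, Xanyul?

With Torlam, Pelpyr is earned (B2).
With Pelpyr and Torlam, Dalmor is earned (B9).
With Torlam and Dalmor, Zorkel is earned (B4).
With Zorkel and Torlam, Irdyul is earned (B1).
With Zorkel and Irdyul, Renird is earned (B3).
Pelgor would need Irdyul and Liosab (B8), but Liosab is never earned.
Xanqil would need Pelpyr, Irdyul, and Archex (B6), but Archex is never earned.
Renird: reached.
Xanyul would need Renird and Archex (B5), but Archex is never earned.
Reached: Renird — 1 of the 4.

1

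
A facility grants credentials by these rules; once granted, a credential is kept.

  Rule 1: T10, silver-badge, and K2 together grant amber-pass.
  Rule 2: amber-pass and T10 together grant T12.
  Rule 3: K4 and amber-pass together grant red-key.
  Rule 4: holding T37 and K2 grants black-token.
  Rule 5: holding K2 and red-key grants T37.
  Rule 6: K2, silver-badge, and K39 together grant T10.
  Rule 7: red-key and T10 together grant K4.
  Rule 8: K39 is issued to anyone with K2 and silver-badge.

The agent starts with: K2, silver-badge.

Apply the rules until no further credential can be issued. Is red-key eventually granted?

No

red-key would need K4 and amber-pass (Rule 3), but K4 is never granted.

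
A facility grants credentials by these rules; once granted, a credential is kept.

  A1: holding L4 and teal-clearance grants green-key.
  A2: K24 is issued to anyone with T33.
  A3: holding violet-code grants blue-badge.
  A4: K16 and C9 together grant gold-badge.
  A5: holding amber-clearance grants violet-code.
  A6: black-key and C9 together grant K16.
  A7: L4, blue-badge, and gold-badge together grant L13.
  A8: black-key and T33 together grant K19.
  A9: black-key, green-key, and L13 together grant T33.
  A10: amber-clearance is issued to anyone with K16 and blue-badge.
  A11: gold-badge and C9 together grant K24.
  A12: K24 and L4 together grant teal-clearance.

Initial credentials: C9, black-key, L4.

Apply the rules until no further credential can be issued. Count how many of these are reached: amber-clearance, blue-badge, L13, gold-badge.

Holding black-key and C9 grants K16 (A6).
Holding K16 and C9 grants gold-badge (A4).
amber-clearance would need K16 and blue-badge (A10), but blue-badge is never granted.
blue-badge would need violet-code (A3), but violet-code is never granted.
L13 would need L4, blue-badge, and gold-badge (A7), but blue-badge is never granted.
gold-badge: reached.
Reached: gold-badge — 1 of the 4.

1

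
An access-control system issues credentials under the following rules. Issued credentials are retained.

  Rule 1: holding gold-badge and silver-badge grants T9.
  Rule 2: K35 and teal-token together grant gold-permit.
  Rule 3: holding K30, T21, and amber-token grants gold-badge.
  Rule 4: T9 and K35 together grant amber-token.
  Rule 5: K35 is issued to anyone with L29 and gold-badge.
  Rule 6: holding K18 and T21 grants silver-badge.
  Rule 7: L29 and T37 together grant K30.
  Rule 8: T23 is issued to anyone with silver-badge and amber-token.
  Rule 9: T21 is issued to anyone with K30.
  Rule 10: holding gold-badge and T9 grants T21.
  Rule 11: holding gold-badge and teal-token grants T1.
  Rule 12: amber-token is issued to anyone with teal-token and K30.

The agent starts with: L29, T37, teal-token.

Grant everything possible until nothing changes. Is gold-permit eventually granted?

Holding L29 and T37 grants K30 (Rule 7).
Holding K30 grants T21 (Rule 9).
Holding teal-token and K30 grants amber-token (Rule 12).
Holding K30, T21, and amber-token grants gold-badge (Rule 3).
Holding L29 and gold-badge grants K35 (Rule 5).
Holding K35 and teal-token grants gold-permit (Rule 2).

Yes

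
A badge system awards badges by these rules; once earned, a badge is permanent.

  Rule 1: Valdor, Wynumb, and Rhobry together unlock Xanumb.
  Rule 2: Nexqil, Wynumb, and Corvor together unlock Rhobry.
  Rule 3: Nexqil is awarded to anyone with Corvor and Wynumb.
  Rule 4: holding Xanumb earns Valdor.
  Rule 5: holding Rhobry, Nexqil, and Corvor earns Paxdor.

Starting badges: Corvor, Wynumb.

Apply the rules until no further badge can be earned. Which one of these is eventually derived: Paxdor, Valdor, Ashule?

With Corvor and Wynumb, Nexqil is earned (Rule 3).
With Nexqil, Wynumb, and Corvor, Rhobry is earned (Rule 2).
With Rhobry, Nexqil, and Corvor, Paxdor is earned (Rule 5).
Valdor would need Xanumb (Rule 4), but Xanumb is never earned. No rule produces Ashule, and it is not given.

Paxdor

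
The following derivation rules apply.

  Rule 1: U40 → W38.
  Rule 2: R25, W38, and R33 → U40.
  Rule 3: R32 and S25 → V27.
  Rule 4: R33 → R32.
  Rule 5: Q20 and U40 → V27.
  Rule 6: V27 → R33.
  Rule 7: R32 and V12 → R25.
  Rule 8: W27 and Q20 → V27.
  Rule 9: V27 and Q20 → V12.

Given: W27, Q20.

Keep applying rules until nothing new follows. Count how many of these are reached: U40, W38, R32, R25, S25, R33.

3

W27 and Q20 hold, so V27 follows (Rule 8).
V27 holds, so R33 follows (Rule 6).
From V27 and Q20, Rule 9 gives V12.
R33 holds, so R32 follows (Rule 4).
From R32 and V12, Rule 7 gives R25.
U40 would need R25, W38, and R33 (Rule 2), but W38 is never established.
W38 would need U40 (Rule 1), but U40 is never established.
R32: reached.
R25: reached.
No rule produces S25, and it is not given.
R33: reached.
Reached: R32, R25, and R33 — 3 of the 6.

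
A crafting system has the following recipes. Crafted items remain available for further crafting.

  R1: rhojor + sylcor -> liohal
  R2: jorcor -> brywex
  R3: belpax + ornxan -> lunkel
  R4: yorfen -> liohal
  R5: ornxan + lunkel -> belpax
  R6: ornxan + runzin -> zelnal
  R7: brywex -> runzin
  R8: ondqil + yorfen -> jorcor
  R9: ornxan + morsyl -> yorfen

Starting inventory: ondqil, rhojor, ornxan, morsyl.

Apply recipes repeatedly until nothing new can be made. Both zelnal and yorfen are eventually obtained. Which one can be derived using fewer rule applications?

yorfen

yorfen: ornxan + morsyl -> yorfen (R9). [1 rule application]
zelnal: Using R9, ornxan and morsyl make yorfen. Using R8, ondqil and yorfen make jorcor. Using R2, jorcor makes brywex. brywex -> runzin (R7). Using R6, ornxan and runzin make zelnal. [5 rule applications]
yorfen needs fewer.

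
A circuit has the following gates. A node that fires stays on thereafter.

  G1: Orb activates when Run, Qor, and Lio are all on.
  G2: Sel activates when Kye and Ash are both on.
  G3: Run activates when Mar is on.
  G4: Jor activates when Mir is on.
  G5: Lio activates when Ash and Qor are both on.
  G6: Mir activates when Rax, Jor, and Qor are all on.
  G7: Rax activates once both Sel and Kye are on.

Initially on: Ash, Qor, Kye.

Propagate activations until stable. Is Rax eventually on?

Yes

G2: Kye and Ash on → Sel on.
G7: Sel and Kye on → Rax on.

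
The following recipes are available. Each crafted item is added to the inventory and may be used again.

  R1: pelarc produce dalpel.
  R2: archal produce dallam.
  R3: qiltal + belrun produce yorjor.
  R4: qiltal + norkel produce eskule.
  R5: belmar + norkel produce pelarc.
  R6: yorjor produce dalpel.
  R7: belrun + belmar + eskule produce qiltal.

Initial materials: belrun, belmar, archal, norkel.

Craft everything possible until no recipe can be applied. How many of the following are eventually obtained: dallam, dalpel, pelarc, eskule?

Using R5, belmar and norkel make pelarc.
Using R2, archal makes dallam.
Using R1, pelarc makes dalpel.
dallam: reached.
dalpel: reached.
pelarc: reached.
eskule would need qiltal and norkel (R4), but qiltal is never obtained.
Reached: dallam, dalpel, and pelarc — 3 of the 4.

3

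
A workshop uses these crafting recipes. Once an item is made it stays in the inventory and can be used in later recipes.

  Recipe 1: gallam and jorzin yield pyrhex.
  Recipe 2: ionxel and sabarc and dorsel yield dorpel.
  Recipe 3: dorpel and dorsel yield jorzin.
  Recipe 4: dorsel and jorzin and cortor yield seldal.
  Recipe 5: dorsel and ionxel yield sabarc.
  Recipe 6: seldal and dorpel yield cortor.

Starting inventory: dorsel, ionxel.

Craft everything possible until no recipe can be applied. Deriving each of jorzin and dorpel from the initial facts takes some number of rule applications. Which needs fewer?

dorpel

dorpel: dorsel and ionxel → sabarc (Recipe 5). ionxel and sabarc and dorsel → dorpel (Recipe 2). [2 rule applications]
jorzin: Using Recipe 5, dorsel and ionxel make sabarc. ionxel and sabarc and dorsel → dorpel (Recipe 2). dorpel and dorsel → jorzin (Recipe 3). [3 rule applications]
dorpel needs fewer.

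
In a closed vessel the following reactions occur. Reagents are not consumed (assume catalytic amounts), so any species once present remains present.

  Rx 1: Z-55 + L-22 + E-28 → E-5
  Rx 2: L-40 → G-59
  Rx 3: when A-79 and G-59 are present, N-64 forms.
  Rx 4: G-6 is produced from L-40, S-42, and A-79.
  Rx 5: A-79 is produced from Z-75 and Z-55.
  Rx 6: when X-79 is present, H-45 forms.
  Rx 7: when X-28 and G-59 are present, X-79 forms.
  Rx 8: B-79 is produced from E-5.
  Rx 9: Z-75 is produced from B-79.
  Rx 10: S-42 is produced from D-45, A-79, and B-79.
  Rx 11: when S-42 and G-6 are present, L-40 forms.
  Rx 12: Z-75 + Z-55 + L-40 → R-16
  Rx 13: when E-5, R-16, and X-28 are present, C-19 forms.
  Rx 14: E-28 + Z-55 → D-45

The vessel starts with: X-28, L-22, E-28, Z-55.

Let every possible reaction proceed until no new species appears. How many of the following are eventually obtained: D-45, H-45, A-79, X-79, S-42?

3

E-28 and Z-55 present → D-45 forms (Rx 14).
Z-55, L-22, and E-28 present → E-5 forms (Rx 1).
E-5 present → B-79 forms (Rx 8).
B-79 present → Z-75 forms (Rx 9).
Z-75 and Z-55 present → A-79 forms (Rx 5).
D-45, A-79, and B-79 present → S-42 forms (Rx 10).
D-45: reached.
H-45 would need X-79 (Rx 6), but X-79 never forms.
A-79: reached.
X-79 would need X-28 and G-59 (Rx 7), but G-59 never forms.
S-42: reached.
Reached: D-45, A-79, and S-42 — 3 of the 5.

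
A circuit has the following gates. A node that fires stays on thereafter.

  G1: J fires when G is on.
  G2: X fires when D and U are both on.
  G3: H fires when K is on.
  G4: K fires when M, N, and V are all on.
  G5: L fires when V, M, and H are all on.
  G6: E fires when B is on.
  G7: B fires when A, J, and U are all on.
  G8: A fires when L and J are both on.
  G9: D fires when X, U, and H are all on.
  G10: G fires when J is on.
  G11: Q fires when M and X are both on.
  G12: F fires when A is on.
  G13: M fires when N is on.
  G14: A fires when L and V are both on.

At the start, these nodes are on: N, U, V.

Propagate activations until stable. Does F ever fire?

Yes

G13: N on → M on.
M, N, and V are on, so K fires (G4).
G3: K on → H on.
G5: V, M, and H on → L on.
G14: L and V on → A on.
G12: A on → F on.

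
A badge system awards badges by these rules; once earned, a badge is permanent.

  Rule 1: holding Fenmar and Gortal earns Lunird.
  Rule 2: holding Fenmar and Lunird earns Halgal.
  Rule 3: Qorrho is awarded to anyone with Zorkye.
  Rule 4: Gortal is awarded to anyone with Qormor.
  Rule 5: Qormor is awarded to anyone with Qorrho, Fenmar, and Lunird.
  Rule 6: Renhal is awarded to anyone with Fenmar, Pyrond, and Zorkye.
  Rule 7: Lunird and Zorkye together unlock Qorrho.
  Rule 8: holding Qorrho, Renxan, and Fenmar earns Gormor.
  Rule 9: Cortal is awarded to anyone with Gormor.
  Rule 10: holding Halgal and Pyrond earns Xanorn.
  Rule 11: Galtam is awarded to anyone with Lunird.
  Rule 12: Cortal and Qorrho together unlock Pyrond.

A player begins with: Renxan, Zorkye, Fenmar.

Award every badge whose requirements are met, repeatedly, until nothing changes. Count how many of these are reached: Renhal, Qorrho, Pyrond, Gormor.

With Zorkye, Qorrho is earned (Rule 3).
With Qorrho, Renxan, and Fenmar, Gormor is earned (Rule 8).
With Gormor, Cortal is earned (Rule 9).
With Cortal and Qorrho, Pyrond is earned (Rule 12).
With Fenmar, Pyrond, and Zorkye, Renhal is earned (Rule 6).
Renhal: reached.
Qorrho: reached.
Pyrond: reached.
Gormor: reached.
All 4 are reached.

4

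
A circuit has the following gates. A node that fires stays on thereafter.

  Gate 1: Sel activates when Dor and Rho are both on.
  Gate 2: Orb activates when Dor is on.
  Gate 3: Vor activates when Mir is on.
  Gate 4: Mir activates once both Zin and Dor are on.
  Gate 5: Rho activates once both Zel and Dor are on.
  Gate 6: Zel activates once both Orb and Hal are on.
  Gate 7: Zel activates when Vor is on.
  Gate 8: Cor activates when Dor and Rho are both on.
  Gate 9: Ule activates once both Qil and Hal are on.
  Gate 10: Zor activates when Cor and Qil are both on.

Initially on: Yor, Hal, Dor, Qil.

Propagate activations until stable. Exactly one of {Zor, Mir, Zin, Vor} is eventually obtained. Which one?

Zor

Dor is on, so Orb activates (Gate 2).
Orb and Hal are on, so Zel activates (Gate 6).
Zel and Dor are on, so Rho activates (Gate 5).
Gate 8: Dor and Rho on → Cor on.
Cor and Qil are on, so Zor activates (Gate 10).
No rule produces Zin, and it is not given. Mir would need Zin and Dor (Gate 4), but Zin never turns on. Vor would need Mir (Gate 3), but Mir never turns on.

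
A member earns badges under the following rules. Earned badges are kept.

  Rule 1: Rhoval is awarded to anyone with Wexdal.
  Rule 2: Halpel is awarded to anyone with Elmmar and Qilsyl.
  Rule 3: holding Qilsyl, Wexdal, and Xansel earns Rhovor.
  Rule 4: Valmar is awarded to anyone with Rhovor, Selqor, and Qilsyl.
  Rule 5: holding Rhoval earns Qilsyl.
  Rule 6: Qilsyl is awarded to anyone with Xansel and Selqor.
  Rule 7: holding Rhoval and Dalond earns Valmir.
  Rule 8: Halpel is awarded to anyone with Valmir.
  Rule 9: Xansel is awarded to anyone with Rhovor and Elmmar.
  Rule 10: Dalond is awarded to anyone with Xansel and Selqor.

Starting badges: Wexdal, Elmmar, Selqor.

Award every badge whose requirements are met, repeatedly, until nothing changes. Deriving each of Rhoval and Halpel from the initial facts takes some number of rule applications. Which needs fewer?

Rhoval

Rhoval: With Wexdal, Rhoval is earned (Rule 1). [1 rule application]
Halpel: With Wexdal, Rhoval is earned (Rule 1). With Rhoval, Qilsyl is earned (Rule 5). With Elmmar and Qilsyl, Halpel is earned (Rule 2). [3 rule applications]
Rhoval needs fewer.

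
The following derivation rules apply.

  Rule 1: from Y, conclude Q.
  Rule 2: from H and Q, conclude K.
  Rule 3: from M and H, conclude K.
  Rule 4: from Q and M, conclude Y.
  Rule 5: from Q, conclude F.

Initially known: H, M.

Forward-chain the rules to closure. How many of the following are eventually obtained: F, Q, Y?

0

F would need Q (Rule 5), but Q is never established.
Q would need Y (Rule 1), but Y is never established.
Y would need Q and M (Rule 4), but Q is never established.
None of the 3 are reached.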